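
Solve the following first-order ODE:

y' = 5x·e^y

Separating variables and integrating:
-e^(-y) = 5x²/2 + C

General solution: y = -ln(C - 5x²/2)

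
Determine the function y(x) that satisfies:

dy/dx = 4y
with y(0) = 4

General solution: y = Ce^(4x)
Applying IC y(0) = 4:
Particular solution: y = 4e^(4x)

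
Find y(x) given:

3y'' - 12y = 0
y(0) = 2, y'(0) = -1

General solution: y = C₁e^(2x) + C₂e^(-2x)
Applying ICs: C₁ = 3/4, C₂ = 5/4
Particular solution: y = (3/4)e^(2x) + (5/4)e^(-2x)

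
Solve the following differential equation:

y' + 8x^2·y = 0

Using integrating factor method:

General solution: y = Ce^(-8x^3/3)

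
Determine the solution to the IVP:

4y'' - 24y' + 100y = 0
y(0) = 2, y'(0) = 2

General solution: y = e^(3x)(C₁cos(4x) + C₂sin(4x))
Complex roots r = 3 ± 4i
Applying ICs: C₁ = 2, C₂ = -1
Particular solution: y = e^(3x)(2cos(4x) - sin(4x))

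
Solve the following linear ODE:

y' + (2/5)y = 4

Using integrating factor method:

General solution: y = 10 + Ce^(-2x/5)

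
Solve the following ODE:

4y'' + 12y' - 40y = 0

Characteristic equation: 4r² + 12r - 40 = 0
Divide by 4: r² + 3r - 10 = 0
Roots: r = 2, -5 (distinct real)
General solution: y = C₁e^(2x) + C₂e^(-5x)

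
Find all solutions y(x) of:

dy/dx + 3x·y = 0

Using integrating factor method:

General solution: y = Ce^(-3x^2/2)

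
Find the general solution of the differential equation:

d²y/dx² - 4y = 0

Characteristic equation: r² - 4 = 0
Roots: r = 2, -2 (distinct real)
General solution: y = C₁e^(2x) + C₂e^(-2x)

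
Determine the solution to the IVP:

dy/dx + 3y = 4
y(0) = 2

General solution: y = 4/3 + Ce^(-3x)
Applying y(0) = 2: C = 2 - 4/3 = 2/3
Particular solution: y = 4/3 + (2/3)e^(-3x)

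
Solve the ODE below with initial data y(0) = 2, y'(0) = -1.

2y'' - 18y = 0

General solution: y = C₁e^(3x) + C₂e^(-3x)
Applying ICs: C₁ = 5/6, C₂ = 7/6
Particular solution: y = (5/6)e^(3x) + (7/6)e^(-3x)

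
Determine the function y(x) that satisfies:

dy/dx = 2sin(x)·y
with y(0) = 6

General solution: y = Ce^(-2cos(x))
Applying IC y(0) = 6:
Particular solution: y = 6e^(2(1-cos(x)))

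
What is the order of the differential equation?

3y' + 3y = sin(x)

The order is 1 (highest derivative is of order 1).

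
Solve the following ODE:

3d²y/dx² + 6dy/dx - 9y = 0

Characteristic equation: 3r² + 6r - 9 = 0
Divide by 3: r² + 2r - 3 = 0
Roots: r = 1, -3 (distinct real)
General solution: y = C₁e^x + C₂e^(-3x)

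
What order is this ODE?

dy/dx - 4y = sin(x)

The order is 1 (highest derivative is of order 1).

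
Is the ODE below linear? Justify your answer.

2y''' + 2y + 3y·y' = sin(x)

No. Nonlinear (product y·y')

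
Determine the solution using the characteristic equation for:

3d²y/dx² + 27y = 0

Characteristic equation: 3r² + 27 = 0
Divide by 3: r² + 9 = 0
Roots: r = ±3i (complex conjugates)
General solution: y = C₁cos(3x) + C₂sin(3x)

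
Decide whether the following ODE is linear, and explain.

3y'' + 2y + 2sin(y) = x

Nonlinear (sin(y) is nonlinear in y)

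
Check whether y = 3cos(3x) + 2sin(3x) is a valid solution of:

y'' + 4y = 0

Verification:
y'' = -27cos(3x) - 18sin(3x)
y'' + 4y ≠ 0 (frequency mismatch: got 9 instead of 4)

No, it is not a solution.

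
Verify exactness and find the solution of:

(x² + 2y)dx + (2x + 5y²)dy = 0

Verify exactness: ∂M/∂y = ∂N/∂x ✓
Find F(x,y) such that ∂F/∂x = M, ∂F/∂y = N
Solution: x³/3 + 2xy + 5y³/3 = C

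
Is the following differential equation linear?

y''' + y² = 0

No. Nonlinear (y² term)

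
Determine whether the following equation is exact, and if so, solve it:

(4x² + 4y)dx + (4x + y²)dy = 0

Verify exactness: ∂M/∂y = ∂N/∂x ✓
Find F(x,y) such that ∂F/∂x = M, ∂F/∂y = N
Solution: 4x³/3 + 4xy + y³/3 = C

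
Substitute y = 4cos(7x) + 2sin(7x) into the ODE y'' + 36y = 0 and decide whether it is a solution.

Verification:
y'' = -196cos(7x) - 98sin(7x)
y'' + 36y ≠ 0 (frequency mismatch: got 49 instead of 36)

No, it is not a solution.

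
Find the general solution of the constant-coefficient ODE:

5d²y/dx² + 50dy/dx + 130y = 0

Characteristic equation: 5r² + 50r + 130 = 0
Divide by 5: r² + 10r + 26 = 0
Roots: r = -5 ± i (complex conjugates)
General solution: y = e^(-5x)(C₁cos(x) + C₂sin(x))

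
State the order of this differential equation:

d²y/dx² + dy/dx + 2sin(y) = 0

The order is 2 (highest derivative is of order 2).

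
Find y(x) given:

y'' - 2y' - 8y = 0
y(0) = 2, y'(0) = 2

General solution: y = C₁e^(4x) + C₂e^(-2x)
Applying ICs: C₁ = 1, C₂ = 1
Particular solution: y = e^(4x) + e^(-2x)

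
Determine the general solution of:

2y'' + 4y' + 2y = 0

Characteristic equation: 2r² + 4r + 2 = 0
Divide by 2: r² + 2r + 1 = 0
Factored: (r + 1)² = 0
Repeated root: r = -1
General solution: y = (C₁ + C₂x)e^(-x)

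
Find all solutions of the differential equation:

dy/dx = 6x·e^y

Separating variables and integrating:
-e^(-y) = 3x² + C

General solution: y = -ln(C - 3x²)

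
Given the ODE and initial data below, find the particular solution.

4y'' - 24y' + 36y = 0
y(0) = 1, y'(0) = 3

General solution: y = (C₁ + C₂x)e^(3x)
Repeated root r = 3
Applying ICs: C₁ = 1, C₂ = 0
Particular solution: y = e^(3x)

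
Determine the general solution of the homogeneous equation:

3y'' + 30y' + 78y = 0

Characteristic equation: 3r² + 30r + 78 = 0
Divide by 3: r² + 10r + 26 = 0
Roots: r = -5 ± i (complex conjugates)
General solution: y = e^(-5x)(C₁cos(x) + C₂sin(x))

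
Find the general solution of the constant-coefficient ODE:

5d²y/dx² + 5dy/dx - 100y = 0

Characteristic equation: 5r² + 5r - 100 = 0
Divide by 5: r² + r - 20 = 0
Roots: r = 4, -5 (distinct real)
General solution: y = C₁e^(4x) + C₂e^(-5x)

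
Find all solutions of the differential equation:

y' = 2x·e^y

Separating variables and integrating:
-e^(-y) = x² + C

General solution: y = -ln(C - x²)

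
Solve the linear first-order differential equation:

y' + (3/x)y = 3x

Using integrating factor method:

General solution: y = (3/5)x^2 + Cx^(-3)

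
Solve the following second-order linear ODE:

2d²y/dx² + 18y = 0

Characteristic equation: 2r² + 18 = 0
Divide by 2: r² + 9 = 0
Roots: r = ±3i (complex conjugates)
General solution: y = C₁cos(3x) + C₂sin(3x)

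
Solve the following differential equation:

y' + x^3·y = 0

Using integrating factor method:

General solution: y = Ce^(-x^4/4)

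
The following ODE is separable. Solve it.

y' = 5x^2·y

Separating variables and integrating:
ln|y| = 5x^3/3 + C

General solution: y = Ce^(5x^3/3)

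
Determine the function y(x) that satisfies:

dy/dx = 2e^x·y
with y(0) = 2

General solution: y = Ce^(2e^x)
Applying IC y(0) = 2:
Particular solution: y = 2e^(2(e^x - 1))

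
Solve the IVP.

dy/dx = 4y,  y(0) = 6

General solution: y = Ce^(4x)
Applying IC y(0) = 6:
Particular solution: y = 6e^(4x)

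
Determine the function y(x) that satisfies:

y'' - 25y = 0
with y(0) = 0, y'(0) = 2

General solution: y = C₁e^(5x) + C₂e^(-5x)
Applying ICs: C₁ = 1/5, C₂ = -1/5
Particular solution: y = (1/5)e^(5x) - (1/5)e^(-5x)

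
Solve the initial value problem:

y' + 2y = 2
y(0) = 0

General solution: y = 1 + Ce^(-2x)
Applying y(0) = 0: C = 0 - 1 = -1
Particular solution: y = 1 - e^(-2x)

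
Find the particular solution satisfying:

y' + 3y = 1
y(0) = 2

General solution: y = 1/3 + Ce^(-3x)
Applying y(0) = 2: C = 2 - 1/3 = 5/3
Particular solution: y = 1/3 + (5/3)e^(-3x)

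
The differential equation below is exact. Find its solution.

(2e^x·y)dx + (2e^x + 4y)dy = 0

Verify exactness: ∂M/∂y = ∂N/∂x ✓
Find F(x,y) such that ∂F/∂x = M, ∂F/∂y = N
Solution: 2e^x·y + 2y² = C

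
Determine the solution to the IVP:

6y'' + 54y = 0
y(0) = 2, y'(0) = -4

General solution: y = C₁cos(3x) + C₂sin(3x)
Complex roots r = ±3i
Applying ICs: C₁ = 2, C₂ = -4/3
Particular solution: y = 2cos(3x) - (4/3)sin(3x)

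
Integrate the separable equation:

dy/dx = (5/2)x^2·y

Separating variables and integrating:
ln|y| = 5x^3/6 + C

General solution: y = Ce^(5x^3/6)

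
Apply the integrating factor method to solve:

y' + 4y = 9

Using integrating factor method:

General solution: y = 9/4 + Ce^(-4x)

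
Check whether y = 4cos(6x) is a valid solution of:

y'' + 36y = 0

Verification:
y'' = -144cos(6x)
y'' + 36y = 0 ✓

Yes, it is a solution.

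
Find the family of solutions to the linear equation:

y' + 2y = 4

Using integrating factor method:

General solution: y = 2 + Ce^(-2x)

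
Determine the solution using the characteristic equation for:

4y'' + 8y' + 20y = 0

Characteristic equation: 4r² + 8r + 20 = 0
Divide by 4: r² + 2r + 5 = 0
Roots: r = -1 ± 2i (complex conjugates)
General solution: y = e^(-x)(C₁cos(2x) + C₂sin(2x))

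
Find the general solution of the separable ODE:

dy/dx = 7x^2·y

Separating variables and integrating:
ln|y| = 7x^3/3 + C

General solution: y = Ce^(7x^3/3)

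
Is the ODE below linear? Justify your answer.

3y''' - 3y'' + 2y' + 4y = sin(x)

Yes. Linear (y and its derivatives appear to the first power only, no products of y terms)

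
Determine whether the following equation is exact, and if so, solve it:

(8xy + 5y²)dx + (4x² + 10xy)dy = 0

Verify exactness: ∂M/∂y = ∂N/∂x ✓
Find F(x,y) such that ∂F/∂x = M, ∂F/∂y = N
Solution: 4x²y + 5xy² = C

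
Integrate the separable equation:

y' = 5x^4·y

Separating variables and integrating:
ln|y| = x^5 + C

General solution: y = Ce^(x^5)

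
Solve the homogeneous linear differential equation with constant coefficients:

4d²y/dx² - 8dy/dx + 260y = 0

Characteristic equation: 4r² - 8r + 260 = 0
Divide by 4: r² - 2r + 65 = 0
Roots: r = 1 ± 8i (complex conjugates)
General solution: y = e^x(C₁cos(8x) + C₂sin(8x))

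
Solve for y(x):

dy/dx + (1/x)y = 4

Using integrating factor method:

General solution: y = 2x + C/x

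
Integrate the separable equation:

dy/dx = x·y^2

Separating variables and integrating:
-1/y = x^2/2 + C

General solution: y^-1 = (-1/2)x^2 + C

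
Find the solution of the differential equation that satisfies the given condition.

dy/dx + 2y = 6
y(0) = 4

General solution: y = 3 + Ce^(-2x)
Applying y(0) = 4: C = 4 - 3 = 1
Particular solution: y = 3 + e^(-2x)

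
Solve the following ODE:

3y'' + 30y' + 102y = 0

Characteristic equation: 3r² + 30r + 102 = 0
Divide by 3: r² + 10r + 34 = 0
Roots: r = -5 ± 3i (complex conjugates)
General solution: y = e^(-5x)(C₁cos(3x) + C₂sin(3x))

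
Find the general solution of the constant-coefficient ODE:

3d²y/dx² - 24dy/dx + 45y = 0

Characteristic equation: 3r² - 24r + 45 = 0
Divide by 3: r² - 8r + 15 = 0
Roots: r = 5, 3 (distinct real)
General solution: y = C₁e^(5x) + C₂e^(3x)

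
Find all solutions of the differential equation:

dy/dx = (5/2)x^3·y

Separating variables and integrating:
ln|y| = 5x^4/8 + C

General solution: y = Ce^(5x^4/8)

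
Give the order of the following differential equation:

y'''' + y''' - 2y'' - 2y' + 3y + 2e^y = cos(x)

The order is 4 (highest derivative is of order 4).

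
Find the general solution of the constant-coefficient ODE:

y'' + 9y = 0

Characteristic equation: r² + 9 = 0
Roots: r = ±3i (complex conjugates)
General solution: y = C₁cos(3x) + C₂sin(3x)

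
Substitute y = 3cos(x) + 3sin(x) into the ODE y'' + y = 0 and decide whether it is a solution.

Verification:
y'' = -3cos(x) - 3sin(x)
y'' + y = 0 ✓

Yes, it is a solution.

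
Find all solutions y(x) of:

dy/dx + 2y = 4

Using integrating factor method:

General solution: y = 2 + Ce^(-2x)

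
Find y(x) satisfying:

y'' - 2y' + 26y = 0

Characteristic equation: r² - 2r + 26 = 0
Roots: r = 1 ± 5i (complex conjugates)
General solution: y = e^x(C₁cos(5x) + C₂sin(5x))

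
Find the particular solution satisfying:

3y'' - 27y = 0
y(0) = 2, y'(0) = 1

General solution: y = C₁e^(3x) + C₂e^(-3x)
Applying ICs: C₁ = 7/6, C₂ = 5/6
Particular solution: y = (7/6)e^(3x) + (5/6)e^(-3x)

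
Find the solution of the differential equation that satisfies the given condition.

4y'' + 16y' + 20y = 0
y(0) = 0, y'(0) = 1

General solution: y = e^(-2x)(C₁cos(x) + C₂sin(x))
Complex roots r = -2 ± i
Applying ICs: C₁ = 0, C₂ = 1
Particular solution: y = e^(-2x)(sin(x))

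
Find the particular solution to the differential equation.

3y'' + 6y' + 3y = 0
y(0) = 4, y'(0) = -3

General solution: y = (C₁ + C₂x)e^(-x)
Repeated root r = -1
Applying ICs: C₁ = 4, C₂ = 1
Particular solution: y = (4 + x)e^(-x)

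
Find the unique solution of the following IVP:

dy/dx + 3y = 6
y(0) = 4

General solution: y = 2 + Ce^(-3x)
Applying y(0) = 4: C = 4 - 2 = 2
Particular solution: y = 2 + 2e^(-3x)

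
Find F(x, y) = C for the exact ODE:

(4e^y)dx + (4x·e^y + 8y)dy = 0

Verify exactness: ∂M/∂y = ∂N/∂x ✓
Find F(x,y) such that ∂F/∂x = M, ∂F/∂y = N
Solution: 4x·e^y + 4y² = C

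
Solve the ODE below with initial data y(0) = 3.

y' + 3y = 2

General solution: y = 2/3 + Ce^(-3x)
Applying y(0) = 3: C = 3 - 2/3 = 7/3
Particular solution: y = 2/3 + (7/3)e^(-3x)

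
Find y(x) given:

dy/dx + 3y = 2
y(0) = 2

General solution: y = 2/3 + Ce^(-3x)
Applying y(0) = 2: C = 2 - 2/3 = 4/3
Particular solution: y = 2/3 + (4/3)e^(-3x)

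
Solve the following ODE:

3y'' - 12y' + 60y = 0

Characteristic equation: 3r² - 12r + 60 = 0
Divide by 3: r² - 4r + 20 = 0
Roots: r = 2 ± 4i (complex conjugates)
General solution: y = e^(2x)(C₁cos(4x) + C₂sin(4x))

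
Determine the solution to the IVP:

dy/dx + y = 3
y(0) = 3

General solution: y = 3 + Ce^(-x)
Applying y(0) = 3: C = 3 - 3 = 0
Particular solution: y = 3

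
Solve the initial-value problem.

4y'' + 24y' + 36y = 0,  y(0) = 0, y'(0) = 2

General solution: y = (C₁ + C₂x)e^(-3x)
Repeated root r = -3
Applying ICs: C₁ = 0, C₂ = 2
Particular solution: y = 2xe^(-3x)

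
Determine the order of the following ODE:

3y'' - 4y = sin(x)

The order is 2 (highest derivative is of order 2).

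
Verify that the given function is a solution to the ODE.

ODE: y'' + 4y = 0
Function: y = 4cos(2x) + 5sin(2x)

Verification:
y'' = -16cos(2x) - 20sin(2x)
y'' + 4y = 0 ✓

Yes, it is a solution.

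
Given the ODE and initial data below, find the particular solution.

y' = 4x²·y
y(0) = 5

General solution: y = Ce^(4x³/3)
Applying IC y(0) = 5:
Particular solution: y = 5e^(4x³/3)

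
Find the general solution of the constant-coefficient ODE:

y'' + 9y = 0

Characteristic equation: r² + 9 = 0
Roots: r = ±3i (complex conjugates)
General solution: y = C₁cos(3x) + C₂sin(3x)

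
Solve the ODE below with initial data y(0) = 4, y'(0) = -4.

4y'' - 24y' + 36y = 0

General solution: y = (C₁ + C₂x)e^(3x)
Repeated root r = 3
Applying ICs: C₁ = 4, C₂ = -16
Particular solution: y = (4 - 16x)e^(3x)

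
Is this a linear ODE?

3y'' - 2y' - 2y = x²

Yes. Linear (y and its derivatives appear to the first power only, no products of y terms)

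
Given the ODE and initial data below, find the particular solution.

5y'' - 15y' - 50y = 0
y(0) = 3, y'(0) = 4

General solution: y = C₁e^(5x) + C₂e^(-2x)
Applying ICs: C₁ = 10/7, C₂ = 11/7
Particular solution: y = (10/7)e^(5x) + (11/7)e^(-2x)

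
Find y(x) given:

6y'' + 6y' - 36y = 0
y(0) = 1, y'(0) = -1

General solution: y = C₁e^(2x) + C₂e^(-3x)
Applying ICs: C₁ = 2/5, C₂ = 3/5
Particular solution: y = (2/5)e^(2x) + (3/5)e^(-3x)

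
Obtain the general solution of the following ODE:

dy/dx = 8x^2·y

Separating variables and integrating:
ln|y| = 8x^3/3 + C

General solution: y = Ce^(8x^3/3)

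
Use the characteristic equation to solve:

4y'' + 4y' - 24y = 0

Characteristic equation: 4r² + 4r - 24 = 0
Divide by 4: r² + r - 6 = 0
Roots: r = 2, -3 (distinct real)
General solution: y = C₁e^(2x) + C₂e^(-3x)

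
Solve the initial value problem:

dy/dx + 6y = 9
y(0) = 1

General solution: y = 3/2 + Ce^(-6x)
Applying y(0) = 1: C = 1 - 3/2 = -1/2
Particular solution: y = 3/2 - (1/2)e^(-6x)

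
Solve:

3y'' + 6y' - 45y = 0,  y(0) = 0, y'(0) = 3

General solution: y = C₁e^(3x) + C₂e^(-5x)
Applying ICs: C₁ = 3/8, C₂ = -3/8
Particular solution: y = (3/8)e^(3x) - (3/8)e^(-5x)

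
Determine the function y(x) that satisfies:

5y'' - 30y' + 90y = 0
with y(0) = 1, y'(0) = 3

General solution: y = e^(3x)(C₁cos(3x) + C₂sin(3x))
Complex roots r = 3 ± 3i
Applying ICs: C₁ = 1, C₂ = 0
Particular solution: y = e^(3x)(cos(3x))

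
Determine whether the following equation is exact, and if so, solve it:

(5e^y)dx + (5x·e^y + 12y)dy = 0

Verify exactness: ∂M/∂y = ∂N/∂x ✓
Find F(x,y) such that ∂F/∂x = M, ∂F/∂y = N
Solution: 5x·e^y + 6y² = C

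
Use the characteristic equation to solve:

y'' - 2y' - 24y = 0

Characteristic equation: r² - 2r - 24 = 0
Roots: r = 6, -4 (distinct real)
General solution: y = C₁e^(6x) + C₂e^(-4x)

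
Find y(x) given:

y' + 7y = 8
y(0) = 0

General solution: y = 8/7 + Ce^(-7x)
Applying y(0) = 0: C = 0 - 8/7 = -8/7
Particular solution: y = 8/7 - (8/7)e^(-7x)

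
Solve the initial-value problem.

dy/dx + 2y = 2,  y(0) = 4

General solution: y = 1 + Ce^(-2x)
Applying y(0) = 4: C = 4 - 1 = 3
Particular solution: y = 1 + 3e^(-2x)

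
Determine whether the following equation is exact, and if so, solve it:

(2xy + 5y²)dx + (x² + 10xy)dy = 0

Verify exactness: ∂M/∂y = ∂N/∂x ✓
Find F(x,y) such that ∂F/∂x = M, ∂F/∂y = N
Solution: x²y + 5xy² = C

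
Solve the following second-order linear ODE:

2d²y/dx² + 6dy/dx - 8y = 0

Characteristic equation: 2r² + 6r - 8 = 0
Divide by 2: r² + 3r - 4 = 0
Roots: r = 1, -4 (distinct real)
General solution: y = C₁e^x + C₂e^(-4x)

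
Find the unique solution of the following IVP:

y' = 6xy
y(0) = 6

General solution: y = Ce^(3x²)
Applying IC y(0) = 6:
Particular solution: y = 6e^(3x²)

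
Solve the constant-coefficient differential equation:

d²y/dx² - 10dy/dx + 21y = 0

Characteristic equation: r² - 10r + 21 = 0
Roots: r = 3, 7 (distinct real)
General solution: y = C₁e^(3x) + C₂e^(7x)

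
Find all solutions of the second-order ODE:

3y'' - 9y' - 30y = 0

Characteristic equation: 3r² - 9r - 30 = 0
Divide by 3: r² - 3r - 10 = 0
Roots: r = 5, -2 (distinct real)
General solution: y = C₁e^(5x) + C₂e^(-2x)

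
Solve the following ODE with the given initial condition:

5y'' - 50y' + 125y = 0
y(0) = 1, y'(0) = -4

General solution: y = (C₁ + C₂x)e^(5x)
Repeated root r = 5
Applying ICs: C₁ = 1, C₂ = -9
Particular solution: y = (1 - 9x)e^(5x)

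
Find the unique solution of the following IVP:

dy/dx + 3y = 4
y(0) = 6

General solution: y = 4/3 + Ce^(-3x)
Applying y(0) = 6: C = 6 - 4/3 = 14/3
Particular solution: y = 4/3 + (14/3)e^(-3x)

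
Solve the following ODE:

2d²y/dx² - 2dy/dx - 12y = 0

Characteristic equation: 2r² - 2r - 12 = 0
Divide by 2: r² - r - 6 = 0
Roots: r = 3, -2 (distinct real)
General solution: y = C₁e^(3x) + C₂e^(-2x)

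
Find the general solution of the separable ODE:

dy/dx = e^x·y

Separating variables and integrating:
ln|y| = e^x + C

General solution: y = Ce^(e^x)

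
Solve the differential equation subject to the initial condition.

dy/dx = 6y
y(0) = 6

General solution: y = Ce^(6x)
Applying IC y(0) = 6:
Particular solution: y = 6e^(6x)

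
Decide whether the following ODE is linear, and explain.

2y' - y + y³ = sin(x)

Nonlinear (y³ term)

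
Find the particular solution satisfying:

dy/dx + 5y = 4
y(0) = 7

General solution: y = 4/5 + Ce^(-5x)
Applying y(0) = 7: C = 7 - 4/5 = 31/5
Particular solution: y = 4/5 + (31/5)e^(-5x)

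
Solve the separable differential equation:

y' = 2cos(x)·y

Separating variables and integrating:
ln|y| = 2sin(x) + C

General solution: y = Ce^(2sin(x))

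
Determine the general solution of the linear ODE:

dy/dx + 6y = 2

Using integrating factor method:

General solution: y = 1/3 + Ce^(-6x)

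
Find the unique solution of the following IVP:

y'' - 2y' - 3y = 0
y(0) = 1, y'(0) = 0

General solution: y = C₁e^(3x) + C₂e^(-x)
Applying ICs: C₁ = 1/4, C₂ = 3/4
Particular solution: y = (1/4)e^(3x) + (3/4)e^(-x)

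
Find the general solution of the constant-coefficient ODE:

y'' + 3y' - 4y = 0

Characteristic equation: r² + 3r - 4 = 0
Roots: r = 1, -4 (distinct real)
General solution: y = C₁e^x + C₂e^(-4x)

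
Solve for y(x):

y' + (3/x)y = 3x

Using integrating factor method:

General solution: y = (3/5)x^2 + Cx^(-3)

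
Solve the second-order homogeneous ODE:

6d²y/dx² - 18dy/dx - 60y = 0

Characteristic equation: 6r² - 18r - 60 = 0
Divide by 6: r² - 3r - 10 = 0
Roots: r = 5, -2 (distinct real)
General solution: y = C₁e^(5x) + C₂e^(-2x)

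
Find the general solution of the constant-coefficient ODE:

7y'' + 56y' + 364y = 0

Characteristic equation: 7r² + 56r + 364 = 0
Divide by 7: r² + 8r + 52 = 0
Roots: r = -4 ± 6i (complex conjugates)
General solution: y = e^(-4x)(C₁cos(6x) + C₂sin(6x))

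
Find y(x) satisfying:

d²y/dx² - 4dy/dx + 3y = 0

Characteristic equation: r² - 4r + 3 = 0
Roots: r = 3, 1 (distinct real)
General solution: y = C₁e^(3x) + C₂e^x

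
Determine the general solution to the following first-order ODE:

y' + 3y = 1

Using integrating factor method:

General solution: y = 1/3 + Ce^(-3x)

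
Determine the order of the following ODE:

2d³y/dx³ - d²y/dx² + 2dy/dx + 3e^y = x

The order is 3 (highest derivative is of order 3).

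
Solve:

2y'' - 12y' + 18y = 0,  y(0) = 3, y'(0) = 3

General solution: y = (C₁ + C₂x)e^(3x)
Repeated root r = 3
Applying ICs: C₁ = 3, C₂ = -6
Particular solution: y = (3 - 6x)e^(3x)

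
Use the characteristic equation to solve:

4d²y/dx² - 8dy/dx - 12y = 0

Characteristic equation: 4r² - 8r - 12 = 0
Divide by 4: r² - 2r - 3 = 0
Roots: r = 3, -1 (distinct real)
General solution: y = C₁e^(3x) + C₂e^(-x)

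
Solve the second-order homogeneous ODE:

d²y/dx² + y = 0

Characteristic equation: r² + 1 = 0
Roots: r = ±i (complex conjugates)
General solution: y = C₁cos(x) + C₂sin(x)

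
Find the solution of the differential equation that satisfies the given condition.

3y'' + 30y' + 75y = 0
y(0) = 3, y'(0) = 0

General solution: y = (C₁ + C₂x)e^(-5x)
Repeated root r = -5
Applying ICs: C₁ = 3, C₂ = 15
Particular solution: y = (3 + 15x)e^(-5x)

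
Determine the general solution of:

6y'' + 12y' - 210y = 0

Characteristic equation: 6r² + 12r - 210 = 0
Divide by 6: r² + 2r - 35 = 0
Roots: r = 5, -7 (distinct real)
General solution: y = C₁e^(5x) + C₂e^(-7x)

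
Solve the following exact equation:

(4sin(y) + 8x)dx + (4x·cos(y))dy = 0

Verify exactness: ∂M/∂y = ∂N/∂x ✓
Find F(x,y) such that ∂F/∂x = M, ∂F/∂y = N
Solution: 4x·sin(y) + 4x² = C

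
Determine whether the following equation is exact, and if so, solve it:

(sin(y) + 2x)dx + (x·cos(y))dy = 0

Verify exactness: ∂M/∂y = ∂N/∂x ✓
Find F(x,y) such that ∂F/∂x = M, ∂F/∂y = N
Solution: x·sin(y) + x² = C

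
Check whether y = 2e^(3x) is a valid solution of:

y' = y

Verification:
y = 2e^(3x)
y' = 6e^(3x)
But y = 2e^(3x)
y' ≠ y — the derivative does not match

No, it is not a solution.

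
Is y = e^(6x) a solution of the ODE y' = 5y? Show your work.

Verification:
y = e^(6x)
y' = 6e^(6x)
But 5y = 5e^(6x)
y' ≠ 5y — the derivative does not match

No, it is not a solution.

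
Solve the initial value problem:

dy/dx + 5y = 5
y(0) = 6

General solution: y = 1 + Ce^(-5x)
Applying y(0) = 6: C = 6 - 1 = 5
Particular solution: y = 1 + 5e^(-5x)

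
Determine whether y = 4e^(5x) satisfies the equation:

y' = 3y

Verification:
y = 4e^(5x)
y' = 20e^(5x)
But 3y = 12e^(5x)
y' ≠ 3y — the derivative does not match

No, it is not a solution.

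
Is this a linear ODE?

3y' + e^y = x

No. Nonlinear (e^y is nonlinear in y)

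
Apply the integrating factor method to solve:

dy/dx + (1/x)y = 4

Using integrating factor method:

General solution: y = 2x + C/x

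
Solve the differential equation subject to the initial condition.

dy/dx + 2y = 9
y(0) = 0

General solution: y = 9/2 + Ce^(-2x)
Applying y(0) = 0: C = 0 - 9/2 = -9/2
Particular solution: y = 9/2 - (9/2)e^(-2x)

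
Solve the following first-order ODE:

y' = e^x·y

Separating variables and integrating:
ln|y| = e^x + C

General solution: y = Ce^(e^x)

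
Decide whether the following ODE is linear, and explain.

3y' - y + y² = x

Nonlinear (y² term)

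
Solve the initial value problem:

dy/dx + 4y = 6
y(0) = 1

General solution: y = 3/2 + Ce^(-4x)
Applying y(0) = 1: C = 1 - 3/2 = -1/2
Particular solution: y = 3/2 - (1/2)e^(-4x)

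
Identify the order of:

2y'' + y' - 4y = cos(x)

The order is 2 (highest derivative is of order 2).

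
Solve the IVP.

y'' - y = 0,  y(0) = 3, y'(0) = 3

General solution: y = C₁e^x + C₂e^(-x)
Applying ICs: C₁ = 3, C₂ = 0
Particular solution: y = 3e^x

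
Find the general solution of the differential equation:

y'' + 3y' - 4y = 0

Characteristic equation: r² + 3r - 4 = 0
Roots: r = 1, -4 (distinct real)
General solution: y = C₁e^x + C₂e^(-4x)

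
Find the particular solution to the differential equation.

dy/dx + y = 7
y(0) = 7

General solution: y = 7 + Ce^(-x)
Applying y(0) = 7: C = 7 - 7 = 0
Particular solution: y = 7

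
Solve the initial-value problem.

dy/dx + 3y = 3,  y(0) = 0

General solution: y = 1 + Ce^(-3x)
Applying y(0) = 0: C = 0 - 1 = -1
Particular solution: y = 1 - e^(-3x)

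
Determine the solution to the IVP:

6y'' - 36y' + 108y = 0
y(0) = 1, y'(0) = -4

General solution: y = e^(3x)(C₁cos(3x) + C₂sin(3x))
Complex roots r = 3 ± 3i
Applying ICs: C₁ = 1, C₂ = -7/3
Particular solution: y = e^(3x)(cos(3x) - (7/3)sin(3x))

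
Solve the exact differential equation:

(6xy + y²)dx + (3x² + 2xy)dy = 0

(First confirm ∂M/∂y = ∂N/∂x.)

Verify exactness: ∂M/∂y = ∂N/∂x ✓
Find F(x,y) such that ∂F/∂x = M, ∂F/∂y = N
Solution: 3x²y + xy² = C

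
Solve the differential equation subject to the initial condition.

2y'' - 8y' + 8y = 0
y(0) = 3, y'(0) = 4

General solution: y = (C₁ + C₂x)e^(2x)
Repeated root r = 2
Applying ICs: C₁ = 3, C₂ = -2
Particular solution: y = (3 - 2x)e^(2x)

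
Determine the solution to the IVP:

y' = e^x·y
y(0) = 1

General solution: y = Ce^(e^x)
Applying IC y(0) = 1:
Particular solution: y = e^(e^x - 1)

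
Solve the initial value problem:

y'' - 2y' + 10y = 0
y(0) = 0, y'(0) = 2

General solution: y = e^x(C₁cos(3x) + C₂sin(3x))
Complex roots r = 1 ± 3i
Applying ICs: C₁ = 0, C₂ = 2/3
Particular solution: y = e^x((2/3)sin(3x))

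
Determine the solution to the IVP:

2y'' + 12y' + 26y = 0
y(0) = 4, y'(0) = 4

General solution: y = e^(-3x)(C₁cos(2x) + C₂sin(2x))
Complex roots r = -3 ± 2i
Applying ICs: C₁ = 4, C₂ = 8
Particular solution: y = e^(-3x)(4cos(2x) + 8sin(2x))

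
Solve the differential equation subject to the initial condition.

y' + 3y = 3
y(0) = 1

General solution: y = 1 + Ce^(-3x)
Applying y(0) = 1: C = 1 - 1 = 0
Particular solution: y = 1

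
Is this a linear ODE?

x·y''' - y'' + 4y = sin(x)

Yes. Linear (y and its derivatives appear to the first power only, no products of y terms)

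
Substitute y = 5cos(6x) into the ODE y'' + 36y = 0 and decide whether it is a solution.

Verification:
y'' = -180cos(6x)
y'' + 36y = 0 ✓

Yes, it is a solution.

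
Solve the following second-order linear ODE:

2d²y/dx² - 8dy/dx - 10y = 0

Characteristic equation: 2r² - 8r - 10 = 0
Divide by 2: r² - 4r - 5 = 0
Roots: r = 5, -1 (distinct real)
General solution: y = C₁e^(5x) + C₂e^(-x)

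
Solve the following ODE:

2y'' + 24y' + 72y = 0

Characteristic equation: 2r² + 24r + 72 = 0
Divide by 2: r² + 12r + 36 = 0
Factored: (r + 6)² = 0
Repeated root: r = -6
General solution: y = (C₁ + C₂x)e^(-6x)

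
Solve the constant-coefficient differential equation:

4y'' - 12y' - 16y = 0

Characteristic equation: 4r² - 12r - 16 = 0
Divide by 4: r² - 3r - 4 = 0
Roots: r = 4, -1 (distinct real)
General solution: y = C₁e^(4x) + C₂e^(-x)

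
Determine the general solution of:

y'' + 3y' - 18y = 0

Characteristic equation: r² + 3r - 18 = 0
Roots: r = 3, -6 (distinct real)
General solution: y = C₁e^(3x) + C₂e^(-6x)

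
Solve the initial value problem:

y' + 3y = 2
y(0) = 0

General solution: y = 2/3 + Ce^(-3x)
Applying y(0) = 0: C = 0 - 2/3 = -2/3
Particular solution: y = 2/3 - (2/3)e^(-3x)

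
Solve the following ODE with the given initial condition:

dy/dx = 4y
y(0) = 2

General solution: y = Ce^(4x)
Applying IC y(0) = 2:
Particular solution: y = 2e^(4x)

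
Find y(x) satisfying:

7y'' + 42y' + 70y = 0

Characteristic equation: 7r² + 42r + 70 = 0
Divide by 7: r² + 6r + 10 = 0
Roots: r = -3 ± i (complex conjugates)
General solution: y = e^(-3x)(C₁cos(x) + C₂sin(x))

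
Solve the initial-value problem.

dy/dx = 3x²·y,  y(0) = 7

General solution: y = Ce^(x³)
Applying IC y(0) = 7:
Particular solution: y = 7e^(x³)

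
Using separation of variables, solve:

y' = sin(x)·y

Separating variables and integrating:
ln|y| = -cos(x) + C

General solution: y = Ce^(-cos(x))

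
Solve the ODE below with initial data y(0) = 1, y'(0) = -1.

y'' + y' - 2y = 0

General solution: y = C₁e^x + C₂e^(-2x)
Applying ICs: C₁ = 1/3, C₂ = 2/3
Particular solution: y = (1/3)e^x + (2/3)e^(-2x)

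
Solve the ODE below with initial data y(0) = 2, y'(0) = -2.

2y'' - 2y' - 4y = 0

General solution: y = C₁e^(2x) + C₂e^(-x)
Applying ICs: C₁ = 0, C₂ = 2
Particular solution: y = 2e^(-x)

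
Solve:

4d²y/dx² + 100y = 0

Characteristic equation: 4r² + 100 = 0
Divide by 4: r² + 25 = 0
Roots: r = ±5i (complex conjugates)
General solution: y = C₁cos(5x) + C₂sin(5x)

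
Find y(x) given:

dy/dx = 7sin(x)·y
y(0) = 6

General solution: y = Ce^(-7cos(x))
Applying IC y(0) = 6:
Particular solution: y = 6e^(7(1-cos(x)))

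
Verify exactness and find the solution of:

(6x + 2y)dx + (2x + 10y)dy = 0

Verify exactness: ∂M/∂y = ∂N/∂x ✓
Find F(x,y) such that ∂F/∂x = M, ∂F/∂y = N
Solution: 3x² + 2xy + 5y² = C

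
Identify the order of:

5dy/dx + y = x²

The order is 1 (highest derivative is of order 1).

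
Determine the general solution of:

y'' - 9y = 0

Characteristic equation: r² - 9 = 0
Roots: r = 3, -3 (distinct real)
General solution: y = C₁e^(3x) + C₂e^(-3x)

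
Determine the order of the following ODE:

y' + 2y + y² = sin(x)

The order is 1 (highest derivative is of order 1).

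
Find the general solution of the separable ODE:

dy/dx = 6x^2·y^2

Separating variables and integrating:
-1/y = 2x^3 + C

General solution: y^-1 = -2x^3 + C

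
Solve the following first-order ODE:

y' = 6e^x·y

Separating variables and integrating:
ln|y| = 6e^x + C

General solution: y = Ce^(6e^x)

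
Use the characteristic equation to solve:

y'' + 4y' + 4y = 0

Characteristic equation: r² + 4r + 4 = 0
Factored: (r + 2)² = 0
Repeated root: r = -2
General solution: y = (C₁ + C₂x)e^(-2x)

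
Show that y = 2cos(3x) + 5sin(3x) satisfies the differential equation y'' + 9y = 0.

Verification:
y'' = -18cos(3x) - 45sin(3x)
y'' + 9y = 0 ✓

Yes, it is a solution.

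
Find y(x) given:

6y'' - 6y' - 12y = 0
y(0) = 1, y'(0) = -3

General solution: y = C₁e^(2x) + C₂e^(-x)
Applying ICs: C₁ = -2/3, C₂ = 5/3
Particular solution: y = -(2/3)e^(2x) + (5/3)e^(-x)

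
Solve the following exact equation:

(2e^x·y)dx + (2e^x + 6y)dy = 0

Verify exactness: ∂M/∂y = ∂N/∂x ✓
Find F(x,y) such that ∂F/∂x = M, ∂F/∂y = N
Solution: 2e^x·y + 3y² = C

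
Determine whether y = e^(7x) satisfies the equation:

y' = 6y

Verification:
y = e^(7x)
y' = 7e^(7x)
But 6y = 6e^(7x)
y' ≠ 6y — the derivative does not match

No, it is not a solution.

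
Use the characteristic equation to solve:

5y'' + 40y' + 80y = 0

Characteristic equation: 5r² + 40r + 80 = 0
Divide by 5: r² + 8r + 16 = 0
Factored: (r + 4)² = 0
Repeated root: r = -4
General solution: y = (C₁ + C₂x)e^(-4x)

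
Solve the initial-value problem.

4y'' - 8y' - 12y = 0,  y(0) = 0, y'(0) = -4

General solution: y = C₁e^(3x) + C₂e^(-x)
Applying ICs: C₁ = -1, C₂ = 1
Particular solution: y = -e^(3x) + e^(-x)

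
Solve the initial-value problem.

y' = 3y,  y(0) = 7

General solution: y = Ce^(3x)
Applying IC y(0) = 7:
Particular solution: y = 7e^(3x)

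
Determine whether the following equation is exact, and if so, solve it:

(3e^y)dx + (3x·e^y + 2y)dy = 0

Verify exactness: ∂M/∂y = ∂N/∂x ✓
Find F(x,y) such that ∂F/∂x = M, ∂F/∂y = N
Solution: 3x·e^y + y² = C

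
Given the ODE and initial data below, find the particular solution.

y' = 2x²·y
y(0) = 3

General solution: y = Ce^(2x³/3)
Applying IC y(0) = 3:
Particular solution: y = 3e^(2x³/3)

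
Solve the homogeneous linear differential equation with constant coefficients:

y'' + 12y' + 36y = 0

Characteristic equation: r² + 12r + 36 = 0
Factored: (r + 6)² = 0
Repeated root: r = -6
General solution: y = (C₁ + C₂x)e^(-6x)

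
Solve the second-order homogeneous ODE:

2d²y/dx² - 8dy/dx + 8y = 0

Characteristic equation: 2r² - 8r + 8 = 0
Divide by 2: r² - 4r + 4 = 0
Factored: (r - 2)² = 0
Repeated root: r = 2
General solution: y = (C₁ + C₂x)e^(2x)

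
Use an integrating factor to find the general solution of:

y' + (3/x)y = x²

Using integrating factor method:

General solution: y = (1/6)x^3 + Cx^(-3)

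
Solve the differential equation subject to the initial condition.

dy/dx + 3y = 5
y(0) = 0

General solution: y = 5/3 + Ce^(-3x)
Applying y(0) = 0: C = 0 - 5/3 = -5/3
Particular solution: y = 5/3 - (5/3)e^(-3x)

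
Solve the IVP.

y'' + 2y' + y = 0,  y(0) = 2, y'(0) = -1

General solution: y = (C₁ + C₂x)e^(-x)
Repeated root r = -1
Applying ICs: C₁ = 2, C₂ = 1
Particular solution: y = (2 + x)e^(-x)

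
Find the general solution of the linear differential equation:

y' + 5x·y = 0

Using integrating factor method:

General solution: y = Ce^(-5x^2/2)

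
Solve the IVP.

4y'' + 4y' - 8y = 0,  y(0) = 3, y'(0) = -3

General solution: y = C₁e^x + C₂e^(-2x)
Applying ICs: C₁ = 1, C₂ = 2
Particular solution: y = e^x + 2e^(-2x)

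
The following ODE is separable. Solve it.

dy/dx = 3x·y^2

Separating variables and integrating:
-1/y = 3x^2/2 + C

General solution: y^-1 = (-3/2)x^2 + C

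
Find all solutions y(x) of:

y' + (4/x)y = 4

Using integrating factor method:

General solution: y = (4/5)x + Cx^(-4)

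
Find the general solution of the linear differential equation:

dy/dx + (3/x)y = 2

Using integrating factor method:

General solution: y = (1/2)x + Cx^(-3)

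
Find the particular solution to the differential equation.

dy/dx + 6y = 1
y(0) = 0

General solution: y = 1/6 + Ce^(-6x)
Applying y(0) = 0: C = 0 - 1/6 = -1/6
Particular solution: y = 1/6 - (1/6)e^(-6x)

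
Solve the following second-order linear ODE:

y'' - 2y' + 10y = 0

Characteristic equation: r² - 2r + 10 = 0
Roots: r = 1 ± 3i (complex conjugates)
General solution: y = e^x(C₁cos(3x) + C₂sin(3x))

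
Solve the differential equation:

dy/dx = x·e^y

Separating variables and integrating:
-e^(-y) = x²/2 + C

General solution: y = -ln(C - x²/2)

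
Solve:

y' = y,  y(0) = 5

General solution: y = Ce^x
Applying IC y(0) = 5:
Particular solution: y = 5e^x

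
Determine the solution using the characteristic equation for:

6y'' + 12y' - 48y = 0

Characteristic equation: 6r² + 12r - 48 = 0
Divide by 6: r² + 2r - 8 = 0
Roots: r = 2, -4 (distinct real)
General solution: y = C₁e^(2x) + C₂e^(-4x)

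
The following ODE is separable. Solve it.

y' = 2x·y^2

Separating variables and integrating:
-1/y = x^2 + C

General solution: y^-1 = -x^2 + C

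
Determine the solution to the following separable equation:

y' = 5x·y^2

Separating variables and integrating:
-1/y = 5x^2/2 + C

General solution: y^-1 = (-5/2)x^2 + C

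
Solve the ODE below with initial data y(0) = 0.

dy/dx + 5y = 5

General solution: y = 1 + Ce^(-5x)
Applying y(0) = 0: C = 0 - 1 = -1
Particular solution: y = 1 - e^(-5x)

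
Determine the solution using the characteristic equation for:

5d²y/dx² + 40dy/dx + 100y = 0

Characteristic equation: 5r² + 40r + 100 = 0
Divide by 5: r² + 8r + 20 = 0
Roots: r = -4 ± 2i (complex conjugates)
General solution: y = e^(-4x)(C₁cos(2x) + C₂sin(2x))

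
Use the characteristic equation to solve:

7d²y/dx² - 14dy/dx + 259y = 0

Characteristic equation: 7r² - 14r + 259 = 0
Divide by 7: r² - 2r + 37 = 0
Roots: r = 1 ± 6i (complex conjugates)
General solution: y = e^x(C₁cos(6x) + C₂sin(6x))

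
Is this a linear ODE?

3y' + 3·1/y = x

No. Nonlinear (1/y term)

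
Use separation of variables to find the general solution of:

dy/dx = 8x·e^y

Separating variables and integrating:
-e^(-y) = 4x² + C

General solution: y = -ln(C - 4x²)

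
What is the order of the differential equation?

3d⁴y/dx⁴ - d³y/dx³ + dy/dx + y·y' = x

The order is 4 (highest derivative is of order 4).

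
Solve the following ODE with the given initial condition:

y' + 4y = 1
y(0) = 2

General solution: y = 1/4 + Ce^(-4x)
Applying y(0) = 2: C = 2 - 1/4 = 7/4
Particular solution: y = 1/4 + (7/4)e^(-4x)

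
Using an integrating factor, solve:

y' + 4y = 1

Using integrating factor method:

General solution: y = 1/4 + Ce^(-4x)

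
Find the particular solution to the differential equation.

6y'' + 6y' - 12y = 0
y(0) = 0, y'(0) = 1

General solution: y = C₁e^x + C₂e^(-2x)
Applying ICs: C₁ = 1/3, C₂ = -1/3
Particular solution: y = (1/3)e^x - (1/3)e^(-2x)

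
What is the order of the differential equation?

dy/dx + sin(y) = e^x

The order is 1 (highest derivative is of order 1).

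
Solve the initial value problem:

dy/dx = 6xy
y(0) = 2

General solution: y = Ce^(3x²)
Applying IC y(0) = 2:
Particular solution: y = 2e^(3x²)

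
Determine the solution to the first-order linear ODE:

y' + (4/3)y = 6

Using integrating factor method:

General solution: y = 9/2 + Ce^(-4x/3)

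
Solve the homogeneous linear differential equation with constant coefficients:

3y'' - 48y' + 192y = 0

Characteristic equation: 3r² - 48r + 192 = 0
Divide by 3: r² - 16r + 64 = 0
Factored: (r - 8)² = 0
Repeated root: r = 8
General solution: y = (C₁ + C₂x)e^(8x)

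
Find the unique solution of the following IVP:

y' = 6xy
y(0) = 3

General solution: y = Ce^(3x²)
Applying IC y(0) = 3:
Particular solution: y = 3e^(3x²)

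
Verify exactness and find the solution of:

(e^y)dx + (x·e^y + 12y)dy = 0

Verify exactness: ∂M/∂y = ∂N/∂x ✓
Find F(x,y) such that ∂F/∂x = M, ∂F/∂y = N
Solution: x·e^y + 6y² = C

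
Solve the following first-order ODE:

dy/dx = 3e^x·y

Separating variables and integrating:
ln|y| = 3e^x + C

General solution: y = Ce^(3e^x)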